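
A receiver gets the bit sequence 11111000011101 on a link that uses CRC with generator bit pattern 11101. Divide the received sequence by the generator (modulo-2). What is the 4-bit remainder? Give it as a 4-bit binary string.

1000

Modulo-2 division of 11111000011101 by 11101:
  pos 0: 11111 XOR 11101 = 00010
  pos 3: 10000 XOR 11101 = 01101
  pos 4: 11010 XOR 11101 = 00111
  pos 6: 11111 XOR 11101 = 00010
  pos 9: 10101 XOR 11101 = 01000
Remainder = 1000 (nonzero — an error is detected).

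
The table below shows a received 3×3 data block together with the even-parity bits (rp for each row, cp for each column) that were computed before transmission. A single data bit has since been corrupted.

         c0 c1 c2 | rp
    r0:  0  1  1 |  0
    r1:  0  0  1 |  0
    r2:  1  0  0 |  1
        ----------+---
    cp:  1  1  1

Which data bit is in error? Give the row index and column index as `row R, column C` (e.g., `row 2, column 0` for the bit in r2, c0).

Recompute each row's even parity and compare to rp:
  r0: data parity 0, sent rp 0 → ok
  r1: data parity 1, sent rp 0 → mismatch
  r2: data parity 1, sent rp 1 → ok
Recompute each column's even parity and compare to cp:
  c0: data parity 1, sent cp 1 → ok
  c1: data parity 1, sent cp 1 → ok
  c2: data parity 0, sent cp 1 → mismatch
Exactly one row (r1) and one column (c2) fail → the flipped bit is at their intersection.

row 1, column 2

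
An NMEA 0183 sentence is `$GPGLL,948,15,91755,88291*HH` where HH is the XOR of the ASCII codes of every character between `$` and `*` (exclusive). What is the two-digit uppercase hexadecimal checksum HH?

XOR the ASCII codes of the payload characters:
  'G' = 0x47 → acc = 0x47
  'P' = 0x50 → acc = 0x17
  'G' = 0x47 → acc = 0x50
  'L' = 0x4C → acc = 0x1C
  'L' = 0x4C → acc = 0x50
  ',' = 0x2C → acc = 0x7C
  '9' = 0x39 → acc = 0x45
  '4' = 0x34 → acc = 0x71
  '8' = 0x38 → acc = 0x49
  ',' = 0x2C → acc = 0x65
  '1' = 0x31 → acc = 0x54
  '5' = 0x35 → acc = 0x61
  ',' = 0x2C → acc = 0x4D
  '9' = 0x39 → acc = 0x74
  '1' = 0x31 → acc = 0x45
  '7' = 0x37 → acc = 0x72
  '5' = 0x35 → acc = 0x47
  '5' = 0x35 → acc = 0x72
  ',' = 0x2C → acc = 0x5E
  '8' = 0x38 → acc = 0x66
  '8' = 0x38 → acc = 0x5E
  '2' = 0x32 → acc = 0x6C
  '9' = 0x39 → acc = 0x55
  '1' = 0x31 → acc = 0x64
Checksum = 0x64.

64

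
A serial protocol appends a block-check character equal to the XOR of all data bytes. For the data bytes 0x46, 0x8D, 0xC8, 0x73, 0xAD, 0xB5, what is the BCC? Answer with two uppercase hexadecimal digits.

XOR the bytes together:
  start with 0x46
  0x46 ⊕ 0x8D = 0xCB
  0xCB ⊕ 0xC8 = 0x03
  0x03 ⊕ 0x73 = 0x70
  0x70 ⊕ 0xAD = 0xDD
  0xDD ⊕ 0xB5 = 0x68

68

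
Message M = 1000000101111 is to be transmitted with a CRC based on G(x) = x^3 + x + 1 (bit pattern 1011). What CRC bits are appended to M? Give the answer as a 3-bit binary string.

Append 3 zeros: 1000000101111000. Divide by 1011 (XOR where the leading bit is 1):
  pos 0: 1000 XOR 1011 = 0011
  pos 2: 1100 XOR 1011 = 0111
  pos 3: 1110 XOR 1011 = 0101
  pos 4: 1011 XOR 1011 = 0000
  pos 9: 1111 XOR 1011 = 0100
  pos 10: 1000 XOR 1011 = 0011
  pos 12: 1100 XOR 1011 = 0111
Remainder (last 3 bits) = 111. This is the CRC / FCS.

111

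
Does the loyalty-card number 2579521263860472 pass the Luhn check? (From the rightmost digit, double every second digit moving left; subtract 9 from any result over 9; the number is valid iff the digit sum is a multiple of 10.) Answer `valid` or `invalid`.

From the right, keep odd positions and double even positions (subtract 9 from any doubled value over 9):
  doubled (positions 2,4,...): 5 0 7 3 2 1 5 4 → sum 27
  kept (positions 1,3,...): 2 4 6 3 2 2 9 5 → sum 33
Total = 60.
60 mod 10 = 0, so the number is valid.

valid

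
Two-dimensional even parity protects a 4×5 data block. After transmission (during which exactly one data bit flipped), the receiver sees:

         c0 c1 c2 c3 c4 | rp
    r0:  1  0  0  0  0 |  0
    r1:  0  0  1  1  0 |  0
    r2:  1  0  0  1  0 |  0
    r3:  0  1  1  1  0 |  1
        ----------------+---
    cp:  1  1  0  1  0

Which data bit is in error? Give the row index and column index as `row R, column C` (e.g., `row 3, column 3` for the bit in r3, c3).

row 0, column 0

Recompute each row's even parity and compare to rp:
  r0: data parity 1, sent rp 0 → mismatch
  r1: data parity 0, sent rp 0 → ok
  r2: data parity 0, sent rp 0 → ok
  r3: data parity 1, sent rp 1 → ok
Recompute each column's even parity and compare to cp:
  c0: data parity 0, sent cp 1 → mismatch
  c1: data parity 1, sent cp 1 → ok
  c2: data parity 0, sent cp 0 → ok
  c3: data parity 1, sent cp 1 → ok
  c4: data parity 0, sent cp 0 → ok
Exactly one row (r0) and one column (c0) fail → the flipped bit is at their intersection.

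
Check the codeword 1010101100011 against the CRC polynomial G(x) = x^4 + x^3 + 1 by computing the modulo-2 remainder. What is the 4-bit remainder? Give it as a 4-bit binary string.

Modulo-2 division of 1010101100011 by 11001:
  pos 0: 10101 XOR 11001 = 01100
  pos 1: 11000 XOR 11001 = 00001
  pos 5: 11100 XOR 11001 = 00101
  pos 7: 10101 XOR 11001 = 01100
  pos 8: 11001 XOR 11001 = 00000
Remainder = 0000 (zero — the frame passes the CRC check).

0000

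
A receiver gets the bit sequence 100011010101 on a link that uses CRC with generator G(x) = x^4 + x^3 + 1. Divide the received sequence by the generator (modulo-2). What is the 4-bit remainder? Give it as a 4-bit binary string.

Modulo-2 division of 100011010101 by 11001:
  pos 0: 10001 XOR 11001 = 01000
  pos 1: 10001 XOR 11001 = 01000
  pos 2: 10000 XOR 11001 = 01001
  pos 3: 10011 XOR 11001 = 01010
  pos 4: 10100 XOR 11001 = 01101
  pos 5: 11011 XOR 11001 = 00010
Remainder = 1001 (nonzero — an error is detected).

1001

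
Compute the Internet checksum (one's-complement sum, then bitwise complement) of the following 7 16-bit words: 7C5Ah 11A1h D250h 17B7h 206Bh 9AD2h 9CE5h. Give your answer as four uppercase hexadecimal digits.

2FD9

One's-complement addition (fold any carry out of bit 15 back into bit 0):
  0x7C5A + 0x11A1 = 0x08DFB
  0x8DFB + 0xD250 = 0x1604B → wrap carry → 0x604C
  0x604C + 0x17B7 = 0x07803
  0x7803 + 0x206B = 0x0986E
  0x986E + 0x9AD2 = 0x13340 → wrap carry → 0x3341
  0x3341 + 0x9CE5 = 0x0D026
One's-complement sum = 0xD026.
Checksum = ~0xD026 & 0xFFFF = 0x2FD9.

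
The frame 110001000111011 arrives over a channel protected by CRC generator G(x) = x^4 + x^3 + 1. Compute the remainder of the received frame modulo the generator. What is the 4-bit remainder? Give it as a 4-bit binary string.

Modulo-2 division of 110001000111011 by 11001:
  pos 0: 11000 XOR 11001 = 00001
  pos 4: 11000 XOR 11001 = 00001
  pos 8: 11110 XOR 11001 = 00111
  pos 10: 11111 XOR 11001 = 00110
Remainder = 0110 (nonzero — an error is detected).

0110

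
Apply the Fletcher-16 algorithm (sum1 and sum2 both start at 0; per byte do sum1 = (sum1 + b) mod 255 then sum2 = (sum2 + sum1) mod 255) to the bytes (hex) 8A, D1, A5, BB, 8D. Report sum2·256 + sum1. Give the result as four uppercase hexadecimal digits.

Running sums (mod 255):
  after byte 0 (8A): sum1=138, sum2=138
  after byte 1 (D1): sum1=92, sum2=230
  after byte 2 (A5): sum1=2, sum2=232
  after byte 3 (BB): sum1=189, sum2=166
  after byte 4 (8D): sum1=75, sum2=241
Checksum = sum2·256 + sum1 = 241·256 + 75 = 61771 = 0xF14B.

F14B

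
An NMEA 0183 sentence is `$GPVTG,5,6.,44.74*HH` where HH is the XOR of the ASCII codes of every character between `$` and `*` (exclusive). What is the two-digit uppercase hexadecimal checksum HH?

XOR the ASCII codes of the payload characters:
  'G' = 0x47 → acc = 0x47
  'P' = 0x50 → acc = 0x17
  'V' = 0x56 → acc = 0x41
  'T' = 0x54 → acc = 0x15
  'G' = 0x47 → acc = 0x52
  ',' = 0x2C → acc = 0x7E
  '5' = 0x35 → acc = 0x4B
  ',' = 0x2C → acc = 0x67
  '6' = 0x36 → acc = 0x51
  '.' = 0x2E → acc = 0x7F
  ',' = 0x2C → acc = 0x53
  '4' = 0x34 → acc = 0x67
  '4' = 0x34 → acc = 0x53
  '.' = 0x2E → acc = 0x7D
  '7' = 0x37 → acc = 0x4A
  '4' = 0x34 → acc = 0x7E
Checksum = 0x7E.

7E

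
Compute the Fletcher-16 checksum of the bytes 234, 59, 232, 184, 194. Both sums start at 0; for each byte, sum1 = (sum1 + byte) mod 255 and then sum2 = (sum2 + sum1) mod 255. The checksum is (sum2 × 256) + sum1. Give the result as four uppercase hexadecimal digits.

728A

Running sums (mod 255):
  after byte 0 (234): sum1=234, sum2=234
  after byte 1 (59): sum1=38, sum2=17
  after byte 2 (232): sum1=15, sum2=32
  after byte 3 (184): sum1=199, sum2=231
  after byte 4 (194): sum1=138, sum2=114
Checksum = sum2·256 + sum1 = 114·256 + 138 = 29322 = 0x728A.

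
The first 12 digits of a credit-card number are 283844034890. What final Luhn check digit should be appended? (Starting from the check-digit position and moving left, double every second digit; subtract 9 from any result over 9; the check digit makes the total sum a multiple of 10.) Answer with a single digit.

3

Partial digits right→left: 0 9 8 4 3 0 4 4 8 3 8 2
Double every second digit counting from the check-digit position (so the 1st, 3rd, 5th, ... of the partial from the right).
  doubled (with −9 where >9): 0 7 6 8 7 7 → sum 35
  kept as-is: 9 4 0 4 3 2 → sum 22
Total = 35 + 22 = 57.
Check digit = (10 − (57 mod 10)) mod 10 = 3.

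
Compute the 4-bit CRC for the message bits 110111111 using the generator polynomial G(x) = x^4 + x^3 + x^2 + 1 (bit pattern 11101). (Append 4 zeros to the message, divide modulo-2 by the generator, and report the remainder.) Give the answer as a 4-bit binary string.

1001

Append 4 zeros: 1101111110000. Divide by 11101 (XOR where the leading bit is 1):
  pos 0: 11011 XOR 11101 = 00110
  pos 2: 11011 XOR 11101 = 00110
  pos 4: 11011 XOR 11101 = 00110
  pos 6: 11000 XOR 11101 = 00101
  pos 8: 10100 XOR 11101 = 01001
Remainder (last 4 bits) = 1001. This is the CRC / FCS.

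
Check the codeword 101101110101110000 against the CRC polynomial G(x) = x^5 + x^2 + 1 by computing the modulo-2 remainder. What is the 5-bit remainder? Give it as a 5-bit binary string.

Modulo-2 division of 101101110101110000 by 100101:
  pos 0: 101101 XOR 100101 = 001000
  pos 2: 100011 XOR 100101 = 000110
  pos 5: 110010 XOR 100101 = 010111
  pos 6: 101111 XOR 100101 = 001010
  pos 8: 101011 XOR 100101 = 001110
  pos 10: 111000 XOR 100101 = 011101
  pos 11: 111010 XOR 100101 = 011111
  pos 12: 111110 XOR 100101 = 011011
Remainder = 11011 (nonzero — an error is detected).

11011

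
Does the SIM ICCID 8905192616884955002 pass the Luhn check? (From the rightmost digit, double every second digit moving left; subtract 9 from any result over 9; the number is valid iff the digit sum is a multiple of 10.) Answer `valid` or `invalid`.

invalid

From the right, keep odd positions and double even positions (subtract 9 from any doubled value over 9):
  doubled (positions 2,4,...): 0 1 9 7 3 3 9 1 9 → sum 42
  kept (positions 1,3,...): 2 0 5 4 8 1 2 1 0 8 → sum 31
Total = 73.
73 mod 10 = 3, so the number is invalid.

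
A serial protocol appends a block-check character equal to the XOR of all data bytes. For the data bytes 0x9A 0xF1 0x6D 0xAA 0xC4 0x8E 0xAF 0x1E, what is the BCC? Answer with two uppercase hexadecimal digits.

XOR the bytes together:
  start with 0x9A
  0x9A ⊕ 0xF1 = 0x6B
  0x6B ⊕ 0x6D = 0x06
  0x06 ⊕ 0xAA = 0xAC
  0xAC ⊕ 0xC4 = 0x68
  0x68 ⊕ 0x8E = 0xE6
  0xE6 ⊕ 0xAF = 0x49
  0x49 ⊕ 0x1E = 0x57

57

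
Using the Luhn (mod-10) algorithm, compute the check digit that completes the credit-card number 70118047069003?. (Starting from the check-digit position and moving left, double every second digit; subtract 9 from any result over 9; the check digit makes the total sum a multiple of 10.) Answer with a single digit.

Partial digits right→left: 3 0 0 9 6 0 7 4 0 8 1 1 0 7
Double every second digit counting from the check-digit position (so the 1st, 3rd, 5th, ... of the partial from the right).
  doubled (with −9 where >9): 6 0 3 5 0 2 0 → sum 16
  kept as-is: 0 9 0 4 8 1 7 → sum 29
Total = 16 + 29 = 45.
Check digit = (10 − (45 mod 10)) mod 10 = 5.

5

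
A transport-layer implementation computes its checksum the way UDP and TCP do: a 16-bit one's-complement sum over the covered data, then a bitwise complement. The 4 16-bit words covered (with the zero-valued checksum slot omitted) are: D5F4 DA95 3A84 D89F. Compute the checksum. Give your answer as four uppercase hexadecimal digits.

One's-complement addition (fold any carry out of bit 15 back into bit 0):
  0xD5F4 + 0xDA95 = 0x1B089 → wrap carry → 0xB08A
  0xB08A + 0x3A84 = 0x0EB0E
  0xEB0E + 0xD89F = 0x1C3AD → wrap carry → 0xC3AE
One's-complement sum = 0xC3AE.
Checksum = ~0xC3AE & 0xFFFF = 0x3C51.

3C51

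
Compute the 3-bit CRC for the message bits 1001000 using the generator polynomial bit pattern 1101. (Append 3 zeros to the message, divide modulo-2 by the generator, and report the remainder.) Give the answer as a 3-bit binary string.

Append 3 zeros: 1001000000. Divide by 1101 (XOR where the leading bit is 1):
  pos 0: 1001 XOR 1101 = 0100
  pos 1: 1000 XOR 1101 = 0101
  pos 2: 1010 XOR 1101 = 0111
  pos 3: 1110 XOR 1101 = 0011
  pos 5: 1100 XOR 1101 = 0001
Remainder (last 3 bits) = 010. This is the CRC / FCS.

010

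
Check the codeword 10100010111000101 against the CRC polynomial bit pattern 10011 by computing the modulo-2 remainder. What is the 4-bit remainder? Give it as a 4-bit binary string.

Modulo-2 division of 10100010111000101 by 10011:
  pos 0: 10100 XOR 10011 = 00111
  pos 2: 11101 XOR 10011 = 01110
  pos 3: 11100 XOR 10011 = 01111
  pos 4: 11111 XOR 10011 = 01100
  pos 5: 11001 XOR 10011 = 01010
  pos 6: 10101 XOR 10011 = 00110
  pos 8: 11000 XOR 10011 = 01011
  pos 9: 10110 XOR 10011 = 00101
  pos 11: 10110 XOR 10011 = 00101
Remainder = 1011 (nonzero — an error is detected).

1011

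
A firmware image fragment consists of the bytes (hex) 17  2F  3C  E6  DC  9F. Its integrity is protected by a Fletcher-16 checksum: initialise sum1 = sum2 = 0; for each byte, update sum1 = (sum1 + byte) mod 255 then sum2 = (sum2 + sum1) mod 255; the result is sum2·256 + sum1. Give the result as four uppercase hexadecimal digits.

75E5

Running sums (mod 255):
  after byte 0 (17): sum1=23, sum2=23
  after byte 1 (2F): sum1=70, sum2=93
  after byte 2 (3C): sum1=130, sum2=223
  after byte 3 (E6): sum1=105, sum2=73
  after byte 4 (DC): sum1=70, sum2=143
  after byte 5 (9F): sum1=229, sum2=117
Checksum = sum2·256 + sum1 = 117·256 + 229 = 30181 = 0x75E5.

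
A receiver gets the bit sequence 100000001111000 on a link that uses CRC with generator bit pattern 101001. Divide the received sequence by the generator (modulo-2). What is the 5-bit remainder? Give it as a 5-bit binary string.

Modulo-2 division of 100000001111000 by 101001:
  pos 0: 100000 XOR 101001 = 001001
  pos 2: 100100 XOR 101001 = 001101
  pos 4: 110111 XOR 101001 = 011110
  pos 5: 111101 XOR 101001 = 010100
  pos 6: 101001 XOR 101001 = 000000
Remainder = 00000 (zero — the frame passes the CRC check).

00000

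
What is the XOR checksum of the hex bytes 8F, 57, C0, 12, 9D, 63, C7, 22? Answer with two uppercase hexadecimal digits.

XOR the bytes together:
  start with 0x8F
  0x8F ⊕ 0x57 = 0xD8
  0xD8 ⊕ 0xC0 = 0x18
  0x18 ⊕ 0x12 = 0x0A
  0x0A ⊕ 0x9D = 0x97
  0x97 ⊕ 0x63 = 0xF4
  0xF4 ⊕ 0xC7 = 0x33
  0x33 ⊕ 0x22 = 0x11

11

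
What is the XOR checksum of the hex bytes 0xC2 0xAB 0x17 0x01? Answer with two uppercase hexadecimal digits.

7F

XOR the bytes together:
  start with 0xC2
  0xC2 ⊕ 0xAB = 0x69
  0x69 ⊕ 0x17 = 0x7E
  0x7E ⊕ 0x01 = 0x7F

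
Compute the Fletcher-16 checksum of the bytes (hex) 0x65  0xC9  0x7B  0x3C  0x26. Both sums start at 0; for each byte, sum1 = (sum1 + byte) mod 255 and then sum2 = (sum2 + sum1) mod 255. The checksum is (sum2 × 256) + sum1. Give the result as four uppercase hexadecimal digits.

Running sums (mod 255):
  after byte 0 (0x65): sum1=101, sum2=101
  after byte 1 (0xC9): sum1=47, sum2=148
  after byte 2 (0x7B): sum1=170, sum2=63
  after byte 3 (0x3C): sum1=230, sum2=38
  after byte 4 (0x26): sum1=13, sum2=51
Checksum = sum2·256 + sum1 = 51·256 + 13 = 13069 = 0x330D.

330D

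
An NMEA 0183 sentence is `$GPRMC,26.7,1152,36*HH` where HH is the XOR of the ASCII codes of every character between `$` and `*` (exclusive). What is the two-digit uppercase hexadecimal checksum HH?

XOR the ASCII codes of the payload characters:
  'G' = 0x47 → acc = 0x47
  'P' = 0x50 → acc = 0x17
  'R' = 0x52 → acc = 0x45
  'M' = 0x4D → acc = 0x08
  'C' = 0x43 → acc = 0x4B
  ',' = 0x2C → acc = 0x67
  '2' = 0x32 → acc = 0x55
  '6' = 0x36 → acc = 0x63
  '.' = 0x2E → acc = 0x4D
  '7' = 0x37 → acc = 0x7A
  ',' = 0x2C → acc = 0x56
  '1' = 0x31 → acc = 0x67
  '1' = 0x31 → acc = 0x56
  '5' = 0x35 → acc = 0x63
  '2' = 0x32 → acc = 0x51
  ',' = 0x2C → acc = 0x7D
  '3' = 0x33 → acc = 0x4E
  '6' = 0x36 → acc = 0x78
Checksum = 0x78.

78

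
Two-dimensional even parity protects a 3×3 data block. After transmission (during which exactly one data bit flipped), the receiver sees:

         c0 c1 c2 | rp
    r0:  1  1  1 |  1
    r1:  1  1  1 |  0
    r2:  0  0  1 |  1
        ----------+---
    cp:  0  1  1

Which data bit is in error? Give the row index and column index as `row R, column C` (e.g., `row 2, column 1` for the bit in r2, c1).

Recompute each row's even parity and compare to rp:
  r0: data parity 1, sent rp 1 → ok
  r1: data parity 1, sent rp 0 → mismatch
  r2: data parity 1, sent rp 1 → ok
Recompute each column's even parity and compare to cp:
  c0: data parity 0, sent cp 0 → ok
  c1: data parity 0, sent cp 1 → mismatch
  c2: data parity 1, sent cp 1 → ok
Exactly one row (r1) and one column (c1) fail → the flipped bit is at their intersection.

row 1, column 1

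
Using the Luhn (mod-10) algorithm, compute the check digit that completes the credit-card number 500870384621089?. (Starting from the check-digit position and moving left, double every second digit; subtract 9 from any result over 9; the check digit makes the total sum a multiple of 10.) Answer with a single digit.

Partial digits right→left: 9 8 0 1 2 6 4 8 3 0 7 8 0 0 5
Double every second digit counting from the check-digit position (so the 1st, 3rd, 5th, ... of the partial from the right).
  doubled (with −9 where >9): 9 0 4 8 6 5 0 1 → sum 33
  kept as-is: 8 1 6 8 0 8 0 → sum 31
Total = 33 + 31 = 64.
Check digit = (10 − (64 mod 10)) mod 10 = 6.

6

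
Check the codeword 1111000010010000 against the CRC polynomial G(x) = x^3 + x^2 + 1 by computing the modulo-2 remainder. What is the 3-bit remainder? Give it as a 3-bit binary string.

Modulo-2 division of 1111000010010000 by 1101:
  pos 0: 1111 XOR 1101 = 0010
  pos 2: 1000 XOR 1101 = 0101
  pos 3: 1010 XOR 1101 = 0111
  pos 4: 1110 XOR 1101 = 0011
  pos 6: 1110 XOR 1101 = 0011
  pos 8: 1101 XOR 1101 = 0000
Remainder = 000 (zero — the frame passes the CRC check).

000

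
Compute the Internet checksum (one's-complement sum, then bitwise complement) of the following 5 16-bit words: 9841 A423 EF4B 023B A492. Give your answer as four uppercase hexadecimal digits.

2D81

One's-complement addition (fold any carry out of bit 15 back into bit 0):
  0x9841 + 0xA423 = 0x13C64 → wrap carry → 0x3C65
  0x3C65 + 0xEF4B = 0x12BB0 → wrap carry → 0x2BB1
  0x2BB1 + 0x023B = 0x02DEC
  0x2DEC + 0xA492 = 0x0D27E
One's-complement sum = 0xD27E.
Checksum = ~0xD27E & 0xFFFF = 0x2D81.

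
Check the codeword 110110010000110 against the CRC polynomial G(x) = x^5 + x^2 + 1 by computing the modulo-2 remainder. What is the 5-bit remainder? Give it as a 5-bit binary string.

Modulo-2 division of 110110010000110 by 100101:
  pos 0: 110110 XOR 100101 = 010011
  pos 1: 100110 XOR 100101 = 000011
  pos 5: 111000 XOR 100101 = 011101
  pos 6: 111010 XOR 100101 = 011111
  pos 7: 111111 XOR 100101 = 011010
  pos 8: 110101 XOR 100101 = 010000
  pos 9: 100000 XOR 100101 = 000101
Remainder = 00101 (nonzero — an error is detected).

00101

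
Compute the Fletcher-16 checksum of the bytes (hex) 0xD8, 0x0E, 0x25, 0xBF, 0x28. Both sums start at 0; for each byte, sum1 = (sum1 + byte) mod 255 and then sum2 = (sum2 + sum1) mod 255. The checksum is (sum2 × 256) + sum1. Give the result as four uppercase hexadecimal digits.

8BF3

Running sums (mod 255):
  after byte 0 (0xD8): sum1=216, sum2=216
  after byte 1 (0x0E): sum1=230, sum2=191
  after byte 2 (0x25): sum1=12, sum2=203
  after byte 3 (0xBF): sum1=203, sum2=151
  after byte 4 (0x28): sum1=243, sum2=139
Checksum = sum2·256 + sum1 = 139·256 + 243 = 35827 = 0x8BF3.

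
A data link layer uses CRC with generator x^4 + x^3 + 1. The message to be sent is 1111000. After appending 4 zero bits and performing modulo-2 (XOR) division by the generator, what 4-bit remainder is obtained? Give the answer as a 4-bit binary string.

0110

Append 4 zeros: 11110000000. Divide by 11001 (XOR where the leading bit is 1):
  pos 0: 11110 XOR 11001 = 00111
  pos 2: 11100 XOR 11001 = 00101
  pos 4: 10100 XOR 11001 = 01101
  pos 5: 11010 XOR 11001 = 00011
Remainder (last 4 bits) = 0110. This is the CRC / FCS.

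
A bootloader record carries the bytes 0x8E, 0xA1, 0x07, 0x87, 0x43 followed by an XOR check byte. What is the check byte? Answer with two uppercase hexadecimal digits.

EC

XOR the bytes together:
  start with 0x8E
  0x8E ⊕ 0xA1 = 0x2F
  0x2F ⊕ 0x07 = 0x28
  0x28 ⊕ 0x87 = 0xAF
  0xAF ⊕ 0x43 = 0xEC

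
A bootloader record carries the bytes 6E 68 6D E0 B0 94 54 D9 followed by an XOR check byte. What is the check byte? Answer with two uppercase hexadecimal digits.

22

XOR the bytes together:
  start with 0x6E
  0x6E ⊕ 0x68 = 0x06
  0x06 ⊕ 0x6D = 0x6B
  0x6B ⊕ 0xE0 = 0x8B
  0x8B ⊕ 0xB0 = 0x3B
  0x3B ⊕ 0x94 = 0xAF
  0xAF ⊕ 0x54 = 0xFB
  0xFB ⊕ 0xD9 = 0x22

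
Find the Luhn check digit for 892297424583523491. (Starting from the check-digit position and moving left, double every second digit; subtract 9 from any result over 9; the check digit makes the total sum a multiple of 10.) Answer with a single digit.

Partial digits right→left: 1 9 4 3 2 5 3 8 5 4 2 4 7 9 2 2 9 8
Double every second digit counting from the check-digit position (so the 1st, 3rd, 5th, ... of the partial from the right).
  doubled (with −9 where >9): 2 8 4 6 1 4 5 4 9 → sum 43
  kept as-is: 9 3 5 8 4 4 9 2 8 → sum 52
Total = 43 + 52 = 95.
Check digit = (10 − (95 mod 10)) mod 10 = 5.

5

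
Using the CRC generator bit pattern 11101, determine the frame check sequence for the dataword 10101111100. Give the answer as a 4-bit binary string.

0111

Append 4 zeros: 101011111000000. Divide by 11101 (XOR where the leading bit is 1):
  pos 0: 10101 XOR 11101 = 01000
  pos 1: 10001 XOR 11101 = 01100
  pos 2: 11001 XOR 11101 = 00100
  pos 4: 10011 XOR 11101 = 01110
  pos 5: 11100 XOR 11101 = 00001
  pos 9: 10000 XOR 11101 = 01101
  pos 10: 11010 XOR 11101 = 00111
Remainder (last 4 bits) = 0111. This is the CRC / FCS.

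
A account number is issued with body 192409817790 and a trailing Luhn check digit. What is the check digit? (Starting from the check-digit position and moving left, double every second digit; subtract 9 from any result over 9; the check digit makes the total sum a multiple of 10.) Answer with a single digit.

Partial digits right→left: 0 9 7 7 1 8 9 0 4 2 9 1
Double every second digit counting from the check-digit position (so the 1st, 3rd, 5th, ... of the partial from the right).
  doubled (with −9 where >9): 0 5 2 9 8 9 → sum 33
  kept as-is: 9 7 8 0 2 1 → sum 27
Total = 33 + 27 = 60.
Check digit = (10 − (60 mod 10)) mod 10 = 0.

0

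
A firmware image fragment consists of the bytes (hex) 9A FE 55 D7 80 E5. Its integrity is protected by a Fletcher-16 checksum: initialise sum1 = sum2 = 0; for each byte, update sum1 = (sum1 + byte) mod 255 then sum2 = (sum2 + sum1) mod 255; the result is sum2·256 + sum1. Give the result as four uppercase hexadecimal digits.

Running sums (mod 255):
  after byte 0 (9A): sum1=154, sum2=154
  after byte 1 (FE): sum1=153, sum2=52
  after byte 2 (55): sum1=238, sum2=35
  after byte 3 (D7): sum1=198, sum2=233
  after byte 4 (80): sum1=71, sum2=49
  after byte 5 (E5): sum1=45, sum2=94
Checksum = sum2·256 + sum1 = 94·256 + 45 = 24109 = 0x5E2D.

5E2D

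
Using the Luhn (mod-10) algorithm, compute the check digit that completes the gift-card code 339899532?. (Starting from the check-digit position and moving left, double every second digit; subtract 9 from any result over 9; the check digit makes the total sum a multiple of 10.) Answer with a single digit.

8

Partial digits right→left: 2 3 5 9 9 8 9 3 3
Double every second digit counting from the check-digit position (so the 1st, 3rd, 5th, ... of the partial from the right).
  doubled (with −9 where >9): 4 1 9 9 6 → sum 29
  kept as-is: 3 9 8 3 → sum 23
Total = 29 + 23 = 52.
Check digit = (10 − (52 mod 10)) mod 10 = 8.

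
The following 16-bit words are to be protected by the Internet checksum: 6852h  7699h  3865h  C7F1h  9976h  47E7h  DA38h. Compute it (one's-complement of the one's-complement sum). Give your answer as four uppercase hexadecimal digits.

6526

One's-complement addition (fold any carry out of bit 15 back into bit 0):
  0x6852 + 0x7699 = 0x0DEEB
  0xDEEB + 0x3865 = 0x11750 → wrap carry → 0x1751
  0x1751 + 0xC7F1 = 0x0DF42
  0xDF42 + 0x9976 = 0x178B8 → wrap carry → 0x78B9
  0x78B9 + 0x47E7 = 0x0C0A0
  0xC0A0 + 0xDA38 = 0x19AD8 → wrap carry → 0x9AD9
One's-complement sum = 0x9AD9.
Checksum = ~0x9AD9 & 0xFFFF = 0x6526.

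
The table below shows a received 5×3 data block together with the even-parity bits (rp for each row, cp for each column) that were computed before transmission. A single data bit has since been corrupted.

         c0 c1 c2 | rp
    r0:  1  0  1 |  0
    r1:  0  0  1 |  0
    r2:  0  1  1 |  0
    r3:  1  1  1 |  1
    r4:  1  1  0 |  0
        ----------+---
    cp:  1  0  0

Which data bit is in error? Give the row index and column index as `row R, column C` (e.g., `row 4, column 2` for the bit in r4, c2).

row 1, column 1

Recompute each row's even parity and compare to rp:
  r0: data parity 0, sent rp 0 → ok
  r1: data parity 1, sent rp 0 → mismatch
  r2: data parity 0, sent rp 0 → ok
  r3: data parity 1, sent rp 1 → ok
  r4: data parity 0, sent rp 0 → ok
Recompute each column's even parity and compare to cp:
  c0: data parity 1, sent cp 1 → ok
  c1: data parity 1, sent cp 0 → mismatch
  c2: data parity 0, sent cp 0 → ok
Exactly one row (r1) and one column (c1) fail → the flipped bit is at their intersection.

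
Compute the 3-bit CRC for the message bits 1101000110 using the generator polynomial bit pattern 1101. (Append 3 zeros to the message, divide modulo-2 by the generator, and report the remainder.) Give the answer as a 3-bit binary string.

100

Append 3 zeros: 1101000110000. Divide by 1101 (XOR where the leading bit is 1):
  pos 0: 1101 XOR 1101 = 0000
  pos 7: 1100 XOR 1101 = 0001
Remainder (last 3 bits) = 100. This is the CRC / FCS.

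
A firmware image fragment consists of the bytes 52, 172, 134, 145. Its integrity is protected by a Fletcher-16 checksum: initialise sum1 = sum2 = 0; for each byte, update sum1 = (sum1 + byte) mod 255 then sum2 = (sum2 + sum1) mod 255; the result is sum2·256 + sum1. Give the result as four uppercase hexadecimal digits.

Running sums (mod 255):
  after byte 0 (52): sum1=52, sum2=52
  after byte 1 (172): sum1=224, sum2=21
  after byte 2 (134): sum1=103, sum2=124
  after byte 3 (145): sum1=248, sum2=117
Checksum = sum2·256 + sum1 = 117·256 + 248 = 30200 = 0x75F8.

75F8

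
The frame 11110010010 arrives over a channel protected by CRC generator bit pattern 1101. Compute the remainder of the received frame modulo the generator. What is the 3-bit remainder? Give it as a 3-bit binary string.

111

Modulo-2 division of 11110010010 by 1101:
  pos 0: 1111 XOR 1101 = 0010
  pos 2: 1000 XOR 1101 = 0101
  pos 3: 1011 XOR 1101 = 0110
  pos 4: 1100 XOR 1101 = 0001
  pos 7: 1010 XOR 1101 = 0111
Remainder = 111 (nonzero — an error is detected).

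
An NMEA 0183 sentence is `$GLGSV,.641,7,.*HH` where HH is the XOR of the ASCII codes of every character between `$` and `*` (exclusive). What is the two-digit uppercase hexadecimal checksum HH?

61

XOR the ASCII codes of the payload characters:
  'G' = 0x47 → acc = 0x47
  'L' = 0x4C → acc = 0x0B
  'G' = 0x47 → acc = 0x4C
  'S' = 0x53 → acc = 0x1F
  'V' = 0x56 → acc = 0x49
  ',' = 0x2C → acc = 0x65
  '.' = 0x2E → acc = 0x4B
  '6' = 0x36 → acc = 0x7D
  '4' = 0x34 → acc = 0x49
  '1' = 0x31 → acc = 0x78
  ',' = 0x2C → acc = 0x54
  '7' = 0x37 → acc = 0x63
  ',' = 0x2C → acc = 0x4F
  '.' = 0x2E → acc = 0x61
Checksum = 0x61.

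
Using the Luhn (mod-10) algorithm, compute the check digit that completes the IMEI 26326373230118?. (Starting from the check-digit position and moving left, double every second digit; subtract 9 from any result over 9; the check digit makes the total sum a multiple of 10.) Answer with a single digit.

5

Partial digits right→left: 8 1 1 0 3 2 3 7 3 6 2 3 6 2
Double every second digit counting from the check-digit position (so the 1st, 3rd, 5th, ... of the partial from the right).
  doubled (with −9 where >9): 7 2 6 6 6 4 3 → sum 34
  kept as-is: 1 0 2 7 6 3 2 → sum 21
Total = 34 + 21 = 55.
Check digit = (10 − (55 mod 10)) mod 10 = 5.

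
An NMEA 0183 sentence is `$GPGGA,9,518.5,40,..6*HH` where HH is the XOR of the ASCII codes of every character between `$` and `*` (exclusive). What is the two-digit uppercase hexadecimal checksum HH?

XOR the ASCII codes of the payload characters:
  'G' = 0x47 → acc = 0x47
  'P' = 0x50 → acc = 0x17
  'G' = 0x47 → acc = 0x50
  'G' = 0x47 → acc = 0x17
  'A' = 0x41 → acc = 0x56
  ',' = 0x2C → acc = 0x7A
  '9' = 0x39 → acc = 0x43
  ',' = 0x2C → acc = 0x6F
  '5' = 0x35 → acc = 0x5A
  '1' = 0x31 → acc = 0x6B
  '8' = 0x38 → acc = 0x53
  '.' = 0x2E → acc = 0x7D
  '5' = 0x35 → acc = 0x48
  ',' = 0x2C → acc = 0x64
  '4' = 0x34 → acc = 0x50
  '0' = 0x30 → acc = 0x60
  ',' = 0x2C → acc = 0x4C
  '.' = 0x2E → acc = 0x62
  '.' = 0x2E → acc = 0x4C
  '6' = 0x36 → acc = 0x7A
Checksum = 0x7A.

7A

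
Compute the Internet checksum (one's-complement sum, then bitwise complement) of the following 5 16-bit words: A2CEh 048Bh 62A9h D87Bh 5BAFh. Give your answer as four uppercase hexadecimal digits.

C1D1

One's-complement addition (fold any carry out of bit 15 back into bit 0):
  0xA2CE + 0x048B = 0x0A759
  0xA759 + 0x62A9 = 0x10A02 → wrap carry → 0x0A03
  0x0A03 + 0xD87B = 0x0E27E
  0xE27E + 0x5BAF = 0x13E2D → wrap carry → 0x3E2E
One's-complement sum = 0x3E2E.
Checksum = ~0x3E2E & 0xFFFF = 0xC1D1.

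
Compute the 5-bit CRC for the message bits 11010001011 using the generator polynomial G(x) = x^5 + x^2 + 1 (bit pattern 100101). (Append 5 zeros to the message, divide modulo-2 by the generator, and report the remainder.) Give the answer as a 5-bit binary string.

Append 5 zeros: 1101000101100000. Divide by 100101 (XOR where the leading bit is 1):
  pos 0: 110100 XOR 100101 = 010001
  pos 1: 100010 XOR 100101 = 000111
  pos 4: 111101 XOR 100101 = 011000
  pos 5: 110001 XOR 100101 = 010100
  pos 6: 101000 XOR 100101 = 001101
  pos 8: 110100 XOR 100101 = 010001
  pos 9: 100010 XOR 100101 = 000111
Remainder (last 5 bits) = 01110. This is the CRC / FCS.

01110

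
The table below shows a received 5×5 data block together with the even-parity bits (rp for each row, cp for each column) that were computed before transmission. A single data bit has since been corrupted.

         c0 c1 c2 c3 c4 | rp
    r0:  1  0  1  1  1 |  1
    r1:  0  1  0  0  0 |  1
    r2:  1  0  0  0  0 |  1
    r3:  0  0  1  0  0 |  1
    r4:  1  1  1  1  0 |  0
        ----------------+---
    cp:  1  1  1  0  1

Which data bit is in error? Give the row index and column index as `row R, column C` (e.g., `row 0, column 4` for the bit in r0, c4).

row 0, column 1

Recompute each row's even parity and compare to rp:
  r0: data parity 0, sent rp 1 → mismatch
  r1: data parity 1, sent rp 1 → ok
  r2: data parity 1, sent rp 1 → ok
  r3: data parity 1, sent rp 1 → ok
  r4: data parity 0, sent rp 0 → ok
Recompute each column's even parity and compare to cp:
  c0: data parity 1, sent cp 1 → ok
  c1: data parity 0, sent cp 1 → mismatch
  c2: data parity 1, sent cp 1 → ok
  c3: data parity 0, sent cp 0 → ok
  c4: data parity 1, sent cp 1 → ok
Exactly one row (r0) and one column (c1) fail → the flipped bit is at their intersection.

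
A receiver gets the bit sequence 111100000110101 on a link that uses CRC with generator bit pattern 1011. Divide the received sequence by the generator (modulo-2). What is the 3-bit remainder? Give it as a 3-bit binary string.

001

Modulo-2 division of 111100000110101 by 1011:
  pos 0: 1111 XOR 1011 = 0100
  pos 1: 1000 XOR 1011 = 0011
  pos 3: 1100 XOR 1011 = 0111
  pos 4: 1110 XOR 1011 = 0101
  pos 5: 1010 XOR 1011 = 0001
  pos 8: 1110 XOR 1011 = 0101
  pos 9: 1011 XOR 1011 = 0000
Remainder = 001 (nonzero — an error is detected).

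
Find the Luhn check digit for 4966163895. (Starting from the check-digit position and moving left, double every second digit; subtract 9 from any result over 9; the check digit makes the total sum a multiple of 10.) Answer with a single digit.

Partial digits right→left: 5 9 8 3 6 1 6 6 9 4
Double every second digit counting from the check-digit position (so the 1st, 3rd, 5th, ... of the partial from the right).
  doubled (with −9 where >9): 1 7 3 3 9 → sum 23
  kept as-is: 9 3 1 6 4 → sum 23
Total = 23 + 23 = 46.
Check digit = (10 − (46 mod 10)) mod 10 = 4.

4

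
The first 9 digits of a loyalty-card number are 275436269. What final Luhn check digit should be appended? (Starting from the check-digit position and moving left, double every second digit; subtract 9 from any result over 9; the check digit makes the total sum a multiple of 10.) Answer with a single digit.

3

Partial digits right→left: 9 6 2 6 3 4 5 7 2
Double every second digit counting from the check-digit position (so the 1st, 3rd, 5th, ... of the partial from the right).
  doubled (with −9 where >9): 9 4 6 1 4 → sum 24
  kept as-is: 6 6 4 7 → sum 23
Total = 24 + 23 = 47.
Check digit = (10 − (47 mod 10)) mod 10 = 3.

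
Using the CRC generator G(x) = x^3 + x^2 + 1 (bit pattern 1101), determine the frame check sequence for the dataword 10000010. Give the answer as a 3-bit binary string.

Append 3 zeros: 10000010000. Divide by 1101 (XOR where the leading bit is 1):
  pos 0: 1000 XOR 1101 = 0101
  pos 1: 1010 XOR 1101 = 0111
  pos 2: 1110 XOR 1101 = 0011
  pos 4: 1110 XOR 1101 = 0011
  pos 6: 1100 XOR 1101 = 0001
Remainder (last 3 bits) = 010. This is the CRC / FCS.

010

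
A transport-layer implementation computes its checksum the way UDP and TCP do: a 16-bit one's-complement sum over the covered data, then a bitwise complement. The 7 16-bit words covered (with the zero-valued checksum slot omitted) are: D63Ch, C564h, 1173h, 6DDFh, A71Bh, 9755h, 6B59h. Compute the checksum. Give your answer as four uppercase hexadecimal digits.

3B41

One's-complement addition (fold any carry out of bit 15 back into bit 0):
  0xD63C + 0xC564 = 0x19BA0 → wrap carry → 0x9BA1
  0x9BA1 + 0x1173 = 0x0AD14
  0xAD14 + 0x6DDF = 0x11AF3 → wrap carry → 0x1AF4
  0x1AF4 + 0xA71B = 0x0C20F
  0xC20F + 0x9755 = 0x15964 → wrap carry → 0x5965
  0x5965 + 0x6B59 = 0x0C4BE
One's-complement sum = 0xC4BE.
Checksum = ~0xC4BE & 0xFFFF = 0x3B41.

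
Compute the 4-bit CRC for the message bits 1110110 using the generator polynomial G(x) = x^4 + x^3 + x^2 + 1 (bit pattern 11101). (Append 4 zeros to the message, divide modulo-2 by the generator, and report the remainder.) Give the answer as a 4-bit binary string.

Append 4 zeros: 11101100000. Divide by 11101 (XOR where the leading bit is 1):
  pos 0: 11101 XOR 11101 = 00000
  pos 5: 10000 XOR 11101 = 01101
  pos 6: 11010 XOR 11101 = 00111
Remainder (last 4 bits) = 0111. This is the CRC / FCS.

0111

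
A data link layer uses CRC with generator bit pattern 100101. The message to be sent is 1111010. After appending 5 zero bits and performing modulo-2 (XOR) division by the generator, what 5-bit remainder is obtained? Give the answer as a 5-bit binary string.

Append 5 zeros: 111101000000. Divide by 100101 (XOR where the leading bit is 1):
  pos 0: 111101 XOR 100101 = 011000
  pos 1: 110000 XOR 100101 = 010101
  pos 2: 101010 XOR 100101 = 001111
  pos 4: 111100 XOR 100101 = 011001
  pos 5: 110010 XOR 100101 = 010111
  pos 6: 101110 XOR 100101 = 001011
Remainder (last 5 bits) = 01011. This is the CRC / FCS.

01011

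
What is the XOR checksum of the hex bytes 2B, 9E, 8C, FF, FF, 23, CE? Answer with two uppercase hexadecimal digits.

XOR the bytes together:
  start with 0x2B
  0x2B ⊕ 0x9E = 0xB5
  0xB5 ⊕ 0x8C = 0x39
  0x39 ⊕ 0xFF = 0xC6
  0xC6 ⊕ 0xFF = 0x39
  0x39 ⊕ 0x23 = 0x1A
  0x1A ⊕ 0xCE = 0xD4

D4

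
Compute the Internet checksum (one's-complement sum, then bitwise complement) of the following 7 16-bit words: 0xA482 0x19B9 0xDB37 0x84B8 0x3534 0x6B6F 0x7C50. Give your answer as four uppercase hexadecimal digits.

C4DF

One's-complement addition (fold any carry out of bit 15 back into bit 0):
  0xA482 + 0x19B9 = 0x0BE3B
  0xBE3B + 0xDB37 = 0x19972 → wrap carry → 0x9973
  0x9973 + 0x84B8 = 0x11E2B → wrap carry → 0x1E2C
  0x1E2C + 0x3534 = 0x05360
  0x5360 + 0x6B6F = 0x0BECF
  0xBECF + 0x7C50 = 0x13B1F → wrap carry → 0x3B20
One's-complement sum = 0x3B20.
Checksum = ~0x3B20 & 0xFFFF = 0xC4DF.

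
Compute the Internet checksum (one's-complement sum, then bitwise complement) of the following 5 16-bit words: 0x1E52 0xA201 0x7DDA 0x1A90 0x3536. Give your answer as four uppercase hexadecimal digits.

720B

One's-complement addition (fold any carry out of bit 15 back into bit 0):
  0x1E52 + 0xA201 = 0x0C053
  0xC053 + 0x7DDA = 0x13E2D → wrap carry → 0x3E2E
  0x3E2E + 0x1A90 = 0x058BE
  0x58BE + 0x3536 = 0x08DF4
One's-complement sum = 0x8DF4.
Checksum = ~0x8DF4 & 0xFFFF = 0x720B.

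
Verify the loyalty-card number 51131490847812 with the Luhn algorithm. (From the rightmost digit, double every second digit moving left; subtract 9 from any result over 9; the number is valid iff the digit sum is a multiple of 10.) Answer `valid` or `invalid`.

valid

From the right, keep odd positions and double even positions (subtract 9 from any doubled value over 9):
  doubled (positions 2,4,...): 2 5 7 9 2 2 1 → sum 28
  kept (positions 1,3,...): 2 8 4 0 4 3 1 → sum 22
Total = 50.
50 mod 10 = 0, so the number is valid.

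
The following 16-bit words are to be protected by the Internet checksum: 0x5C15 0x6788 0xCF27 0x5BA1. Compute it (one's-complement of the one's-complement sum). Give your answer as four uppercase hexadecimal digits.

1199

One's-complement addition (fold any carry out of bit 15 back into bit 0):
  0x5C15 + 0x6788 = 0x0C39D
  0xC39D + 0xCF27 = 0x192C4 → wrap carry → 0x92C5
  0x92C5 + 0x5BA1 = 0x0EE66
One's-complement sum = 0xEE66.
Checksum = ~0xEE66 & 0xFFFF = 0x1199.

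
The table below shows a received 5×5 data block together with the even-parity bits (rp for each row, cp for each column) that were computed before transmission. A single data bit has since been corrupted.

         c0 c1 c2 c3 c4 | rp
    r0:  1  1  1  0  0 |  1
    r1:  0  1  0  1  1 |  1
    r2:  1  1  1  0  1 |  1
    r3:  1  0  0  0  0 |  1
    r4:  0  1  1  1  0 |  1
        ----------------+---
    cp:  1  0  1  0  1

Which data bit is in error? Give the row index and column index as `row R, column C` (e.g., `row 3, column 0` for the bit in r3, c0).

Recompute each row's even parity and compare to rp:
  r0: data parity 1, sent rp 1 → ok
  r1: data parity 1, sent rp 1 → ok
  r2: data parity 0, sent rp 1 → mismatch
  r3: data parity 1, sent rp 1 → ok
  r4: data parity 1, sent rp 1 → ok
Recompute each column's even parity and compare to cp:
  c0: data parity 1, sent cp 1 → ok
  c1: data parity 0, sent cp 0 → ok
  c2: data parity 1, sent cp 1 → ok
  c3: data parity 0, sent cp 0 → ok
  c4: data parity 0, sent cp 1 → mismatch
Exactly one row (r2) and one column (c4) fail → the flipped bit is at their intersection.

row 2, column 4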